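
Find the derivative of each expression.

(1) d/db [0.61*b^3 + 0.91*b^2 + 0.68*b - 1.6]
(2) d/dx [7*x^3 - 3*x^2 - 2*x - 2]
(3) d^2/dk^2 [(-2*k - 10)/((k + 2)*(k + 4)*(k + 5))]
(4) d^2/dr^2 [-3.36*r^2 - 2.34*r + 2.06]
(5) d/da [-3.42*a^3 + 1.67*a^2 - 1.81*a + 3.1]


(1) = 1.83*b^2 + 1.82*b + 0.68
(2) = 21*x^2 - 6*x - 2
(3) = 4*(-3*k^2 - 18*k - 28)/(k^6 + 18*k^5 + 132*k^4 + 504*k^3 + 1056*k^2 + 1152*k + 512)
(4) = -6.72000000000000
(5) = -10.26*a^2 + 3.34*a - 1.81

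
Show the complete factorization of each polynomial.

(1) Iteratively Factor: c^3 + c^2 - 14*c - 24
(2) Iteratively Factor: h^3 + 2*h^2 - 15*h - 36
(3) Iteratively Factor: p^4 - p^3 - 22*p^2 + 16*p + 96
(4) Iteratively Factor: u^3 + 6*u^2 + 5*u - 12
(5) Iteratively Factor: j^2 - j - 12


(1) = (c + 2)*(c^2 - c - 12) = (c - 4)*(c + 2)*(c + 3)
(2) = (h + 3)*(h^2 - h - 12) = (h - 4)*(h + 3)*(h + 3)
(3) = (p + 4)*(p^3 - 5*p^2 - 2*p + 24) = (p + 2)*(p + 4)*(p^2 - 7*p + 12) = (p - 4)*(p + 2)*(p + 4)*(p - 3)
(4) = (u - 1)*(u^2 + 7*u + 12) = (u - 1)*(u + 3)*(u + 4)
(5) = (j + 3)*(j - 4)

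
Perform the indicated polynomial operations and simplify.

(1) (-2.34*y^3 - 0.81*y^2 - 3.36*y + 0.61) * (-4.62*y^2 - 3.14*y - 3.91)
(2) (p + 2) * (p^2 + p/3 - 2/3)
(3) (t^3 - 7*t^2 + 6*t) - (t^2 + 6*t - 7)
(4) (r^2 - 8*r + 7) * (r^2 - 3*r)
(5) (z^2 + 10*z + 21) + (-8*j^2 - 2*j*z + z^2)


(1) = 10.8108*y^5 + 11.0898*y^4 + 27.216*y^3 + 10.8993*y^2 + 11.2222*y - 2.3851
(2) = p^3 + 7*p^2/3 - 4/3
(3) = t^3 - 8*t^2 + 7
(4) = r^4 - 11*r^3 + 31*r^2 - 21*r
(5) = -8*j^2 - 2*j*z + 2*z^2 + 10*z + 21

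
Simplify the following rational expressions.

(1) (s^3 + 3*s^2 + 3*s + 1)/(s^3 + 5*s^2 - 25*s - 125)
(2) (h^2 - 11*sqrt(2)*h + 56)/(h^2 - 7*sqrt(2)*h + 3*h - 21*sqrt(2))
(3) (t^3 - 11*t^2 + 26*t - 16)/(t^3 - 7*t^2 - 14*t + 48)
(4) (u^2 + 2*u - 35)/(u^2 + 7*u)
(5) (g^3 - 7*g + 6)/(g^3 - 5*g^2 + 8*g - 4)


(1) = (s^3 + 3*s^2 + 3*s + 1)/(s^3 + 5*s^2 - 25*s - 125)
(2) = (h - 4*sqrt(2))/(h + 3)
(3) = (t - 1)/(t + 3)
(4) = (u - 5)/u
(5) = (g + 3)/(g - 2)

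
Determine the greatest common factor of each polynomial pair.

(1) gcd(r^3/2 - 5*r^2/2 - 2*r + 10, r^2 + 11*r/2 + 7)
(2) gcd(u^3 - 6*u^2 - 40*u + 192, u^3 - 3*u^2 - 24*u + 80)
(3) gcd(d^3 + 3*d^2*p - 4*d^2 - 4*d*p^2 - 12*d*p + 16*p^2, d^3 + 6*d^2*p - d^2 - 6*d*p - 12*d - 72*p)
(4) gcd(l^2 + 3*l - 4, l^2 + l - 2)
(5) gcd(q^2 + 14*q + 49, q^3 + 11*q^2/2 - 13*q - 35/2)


(1) = gcd((r/2 + 1)*(r - 5)*(r - 2), (r + 2)*(r + 7/2)) = r + 2
(2) = gcd((u - 8)*(u - 4)*(u + 6), (u - 4)^2*(u + 5)) = u - 4
(3) = d - 4
(4) = gcd((l - 1)*(l + 4), (l - 1)*(l + 2)) = l - 1
(5) = gcd((q + 7)^2, (q - 5/2)*(q + 1)*(q + 7)) = q + 7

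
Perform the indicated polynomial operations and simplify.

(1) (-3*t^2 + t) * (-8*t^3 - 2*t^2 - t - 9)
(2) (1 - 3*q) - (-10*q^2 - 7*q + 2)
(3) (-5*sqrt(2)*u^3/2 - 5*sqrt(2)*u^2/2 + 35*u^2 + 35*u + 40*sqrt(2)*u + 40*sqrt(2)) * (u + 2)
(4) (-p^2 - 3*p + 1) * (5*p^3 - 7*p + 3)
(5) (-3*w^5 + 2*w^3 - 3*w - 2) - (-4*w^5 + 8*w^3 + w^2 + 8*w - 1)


(1) = 24*t^5 - 2*t^4 + t^3 + 26*t^2 - 9*t
(2) = 10*q^2 + 4*q - 1
(3) = -5*sqrt(2)*u^4/2 - 15*sqrt(2)*u^3/2 + 35*u^3 + 35*sqrt(2)*u^2 + 105*u^2 + 70*u + 120*sqrt(2)*u + 80*sqrt(2)
(4) = -5*p^5 - 15*p^4 + 12*p^3 + 18*p^2 - 16*p + 3
(5) = w^5 - 6*w^3 - w^2 - 11*w - 1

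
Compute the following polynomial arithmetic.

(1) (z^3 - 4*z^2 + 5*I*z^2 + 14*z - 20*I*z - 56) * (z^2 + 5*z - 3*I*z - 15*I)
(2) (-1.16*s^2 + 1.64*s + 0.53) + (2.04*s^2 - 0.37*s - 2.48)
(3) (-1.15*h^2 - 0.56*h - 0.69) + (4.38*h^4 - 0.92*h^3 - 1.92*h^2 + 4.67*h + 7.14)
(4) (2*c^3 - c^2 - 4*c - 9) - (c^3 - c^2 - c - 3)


(1) = z^5 + z^4 + 2*I*z^4 + 9*z^3 + 2*I*z^3 + 29*z^2 - 82*I*z^2 - 580*z - 42*I*z + 840*I
(2) = 0.88*s^2 + 1.27*s - 1.95
(3) = 4.38*h^4 - 0.92*h^3 - 3.07*h^2 + 4.11*h + 6.45
(4) = c^3 - 3*c - 6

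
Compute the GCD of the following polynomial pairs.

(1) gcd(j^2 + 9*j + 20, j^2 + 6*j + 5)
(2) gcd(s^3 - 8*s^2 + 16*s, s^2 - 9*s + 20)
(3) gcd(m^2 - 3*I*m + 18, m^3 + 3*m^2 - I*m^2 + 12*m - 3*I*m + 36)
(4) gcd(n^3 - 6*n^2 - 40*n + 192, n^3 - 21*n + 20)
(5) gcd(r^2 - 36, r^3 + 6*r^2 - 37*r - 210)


(1) = gcd((j + 4)*(j + 5), (j + 1)*(j + 5)) = j + 5
(2) = gcd(s*(s - 4)^2, (s - 5)*(s - 4)) = s - 4
(3) = m + 3*I
(4) = n - 4
(5) = r - 6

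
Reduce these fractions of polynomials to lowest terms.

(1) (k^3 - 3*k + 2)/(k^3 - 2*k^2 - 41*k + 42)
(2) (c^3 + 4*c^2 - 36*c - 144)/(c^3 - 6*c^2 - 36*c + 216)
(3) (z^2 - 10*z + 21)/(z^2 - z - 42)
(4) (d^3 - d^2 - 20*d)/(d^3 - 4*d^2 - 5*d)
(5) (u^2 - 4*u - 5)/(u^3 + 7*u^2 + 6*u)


(1) = (k^2 + k - 2)/(k^2 - k - 42)
(2) = (c + 4)/(c - 6)
(3) = (z - 3)/(z + 6)
(4) = (d + 4)/(d + 1)
(5) = (u - 5)/(u^2 + 6*u)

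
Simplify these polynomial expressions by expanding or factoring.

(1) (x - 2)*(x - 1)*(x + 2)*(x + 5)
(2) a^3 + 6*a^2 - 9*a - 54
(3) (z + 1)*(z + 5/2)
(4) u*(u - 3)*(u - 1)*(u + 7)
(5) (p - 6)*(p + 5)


(1) = x^4 + 4*x^3 - 9*x^2 - 16*x + 20
(2) = (a - 3)*(a + 3)*(a + 6)
(3) = z^2 + 7*z/2 + 5/2
(4) = u^4 + 3*u^3 - 25*u^2 + 21*u
(5) = p^2 - p - 30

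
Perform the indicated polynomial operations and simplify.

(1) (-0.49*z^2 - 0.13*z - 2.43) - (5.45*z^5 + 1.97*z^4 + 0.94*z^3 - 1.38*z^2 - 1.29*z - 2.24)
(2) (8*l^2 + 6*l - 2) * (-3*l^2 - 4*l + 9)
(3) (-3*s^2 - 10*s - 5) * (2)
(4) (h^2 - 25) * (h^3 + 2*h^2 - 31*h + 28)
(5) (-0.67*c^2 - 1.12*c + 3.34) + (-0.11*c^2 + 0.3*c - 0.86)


(1) = -5.45*z^5 - 1.97*z^4 - 0.94*z^3 + 0.89*z^2 + 1.16*z - 0.19
(2) = -24*l^4 - 50*l^3 + 54*l^2 + 62*l - 18
(3) = -6*s^2 - 20*s - 10
(4) = h^5 + 2*h^4 - 56*h^3 - 22*h^2 + 775*h - 700
(5) = -0.78*c^2 - 0.82*c + 2.48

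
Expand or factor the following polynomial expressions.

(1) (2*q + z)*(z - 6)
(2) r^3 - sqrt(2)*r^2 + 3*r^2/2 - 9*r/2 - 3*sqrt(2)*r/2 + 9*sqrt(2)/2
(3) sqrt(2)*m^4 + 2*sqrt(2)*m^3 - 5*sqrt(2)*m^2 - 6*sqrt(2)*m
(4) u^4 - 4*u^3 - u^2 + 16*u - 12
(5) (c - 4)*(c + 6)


(1) = 2*q*z - 12*q + z^2 - 6*z
(2) = (r - 3/2)*(r + 3)*(r - sqrt(2))
(3) = m*(m - 2)*(m + 3)*(sqrt(2)*m + sqrt(2))
(4) = (u - 3)*(u - 2)*(u - 1)*(u + 2)
(5) = c^2 + 2*c - 24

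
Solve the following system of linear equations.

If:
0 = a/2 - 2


Then:
a = 4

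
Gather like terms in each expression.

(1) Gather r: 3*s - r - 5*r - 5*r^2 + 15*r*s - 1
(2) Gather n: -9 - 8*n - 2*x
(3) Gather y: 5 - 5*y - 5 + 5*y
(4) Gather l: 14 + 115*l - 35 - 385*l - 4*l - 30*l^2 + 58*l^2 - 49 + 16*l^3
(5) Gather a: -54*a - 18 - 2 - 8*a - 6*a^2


(1) = -5*r^2 + r*(15*s - 6) + 3*s - 1
(2) = -8*n - 2*x - 9
(3) = 0
(4) = 16*l^3 + 28*l^2 - 274*l - 70
(5) = -6*a^2 - 62*a - 20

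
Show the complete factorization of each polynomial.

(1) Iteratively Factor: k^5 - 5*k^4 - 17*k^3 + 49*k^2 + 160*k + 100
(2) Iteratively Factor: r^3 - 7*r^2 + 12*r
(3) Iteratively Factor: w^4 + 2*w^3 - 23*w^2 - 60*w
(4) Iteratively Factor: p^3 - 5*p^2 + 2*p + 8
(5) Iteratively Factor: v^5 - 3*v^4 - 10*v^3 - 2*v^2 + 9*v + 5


(1) = (k - 5)*(k^4 - 17*k^2 - 36*k - 20) = (k - 5)^2*(k^3 + 5*k^2 + 8*k + 4) = (k - 5)^2*(k + 1)*(k^2 + 4*k + 4) = (k - 5)^2*(k + 1)*(k + 2)*(k + 2)
(2) = (r - 3)*(r^2 - 4*r) = (r - 4)*(r - 3)*(r)
(3) = (w + 3)*(w^3 - w^2 - 20*w) = (w - 5)*(w + 3)*(w^2 + 4*w) = (w - 5)*(w + 3)*(w + 4)*(w)
(4) = (p - 4)*(p^2 - p - 2) = (p - 4)*(p - 2)*(p + 1)
(5) = (v + 1)*(v^4 - 4*v^3 - 6*v^2 + 4*v + 5) = (v + 1)^2*(v^3 - 5*v^2 - v + 5) = (v - 1)*(v + 1)^2*(v^2 - 4*v - 5) = (v - 5)*(v - 1)*(v + 1)^2*(v + 1)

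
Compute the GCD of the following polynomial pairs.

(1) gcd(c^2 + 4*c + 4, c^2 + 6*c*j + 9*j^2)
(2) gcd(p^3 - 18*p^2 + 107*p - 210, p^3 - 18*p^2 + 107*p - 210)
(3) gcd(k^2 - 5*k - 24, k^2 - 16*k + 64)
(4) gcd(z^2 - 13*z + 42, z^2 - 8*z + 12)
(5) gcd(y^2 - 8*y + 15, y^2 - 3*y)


(1) = 1
(2) = gcd((p - 7)*(p - 6)*(p - 5), (p - 7)*(p - 6)*(p - 5)) = p^3 - 18*p^2 + 107*p - 210
(3) = k - 8
(4) = gcd((z - 7)*(z - 6), (z - 6)*(z - 2)) = z - 6
(5) = gcd((y - 5)*(y - 3), y*(y - 3)) = y - 3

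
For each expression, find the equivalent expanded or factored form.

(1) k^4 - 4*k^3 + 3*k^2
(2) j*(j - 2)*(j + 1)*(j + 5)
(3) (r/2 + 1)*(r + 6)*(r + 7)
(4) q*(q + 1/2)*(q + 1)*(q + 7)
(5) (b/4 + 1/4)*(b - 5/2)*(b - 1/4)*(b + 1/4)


(1) = k^2*(k - 3)*(k - 1)
(2) = j^4 + 4*j^3 - 7*j^2 - 10*j
(3) = r^3/2 + 15*r^2/2 + 34*r + 42
(4) = q^4 + 17*q^3/2 + 11*q^2 + 7*q/2
(5) = b^4/4 - 3*b^3/8 - 41*b^2/64 + 3*b/128 + 5/128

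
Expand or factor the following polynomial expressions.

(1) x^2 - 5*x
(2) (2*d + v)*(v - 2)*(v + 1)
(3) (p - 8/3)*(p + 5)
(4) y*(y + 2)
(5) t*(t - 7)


(1) = x*(x - 5)
(2) = 2*d*v^2 - 2*d*v - 4*d + v^3 - v^2 - 2*v
(3) = p^2 + 7*p/3 - 40/3
(4) = y^2 + 2*y
(5) = t^2 - 7*t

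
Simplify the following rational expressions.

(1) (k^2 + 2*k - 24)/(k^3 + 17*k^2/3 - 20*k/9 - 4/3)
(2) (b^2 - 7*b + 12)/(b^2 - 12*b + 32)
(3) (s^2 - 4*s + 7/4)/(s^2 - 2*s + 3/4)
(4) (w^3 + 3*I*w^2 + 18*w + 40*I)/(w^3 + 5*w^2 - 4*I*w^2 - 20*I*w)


(1) = (9*k - 36)/(9*k^2 - 3*k - 2)
(2) = (b - 3)/(b - 8)
(3) = (2*s - 7)/(2*s - 3)
(4) = (w^2 + 7*I*w - 10)/(w^2 + 5*w)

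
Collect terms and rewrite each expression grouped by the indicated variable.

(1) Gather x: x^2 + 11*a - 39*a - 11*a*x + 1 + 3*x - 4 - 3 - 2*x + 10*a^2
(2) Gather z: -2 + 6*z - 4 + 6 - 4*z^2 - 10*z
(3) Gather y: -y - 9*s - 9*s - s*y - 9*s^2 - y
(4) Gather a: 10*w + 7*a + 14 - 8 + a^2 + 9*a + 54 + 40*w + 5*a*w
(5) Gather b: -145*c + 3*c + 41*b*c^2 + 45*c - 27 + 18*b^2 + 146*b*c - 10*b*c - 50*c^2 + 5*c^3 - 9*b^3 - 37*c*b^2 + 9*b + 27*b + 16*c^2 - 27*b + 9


(1) = 10*a^2 - 28*a + x^2 + x*(1 - 11*a) - 6
(2) = -4*z^2 - 4*z
(3) = -9*s^2 - 18*s + y*(-s - 2)
(4) = a^2 + a*(5*w + 16) + 50*w + 60
(5) = -9*b^3 + b^2*(18 - 37*c) + b*(41*c^2 + 136*c + 9) + 5*c^3 - 34*c^2 - 97*c - 18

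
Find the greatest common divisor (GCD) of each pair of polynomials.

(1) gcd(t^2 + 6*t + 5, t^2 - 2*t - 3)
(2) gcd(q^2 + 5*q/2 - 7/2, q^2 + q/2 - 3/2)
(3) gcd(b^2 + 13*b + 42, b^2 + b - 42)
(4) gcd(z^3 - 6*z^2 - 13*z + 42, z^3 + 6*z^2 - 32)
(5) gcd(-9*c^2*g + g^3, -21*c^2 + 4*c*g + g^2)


(1) = gcd((t + 1)*(t + 5), (t - 3)*(t + 1)) = t + 1
(2) = gcd((q - 1)*(q + 7/2), (q - 1)*(q + 3/2)) = q - 1
(3) = gcd((b + 6)*(b + 7), (b - 6)*(b + 7)) = b + 7
(4) = z - 2
(5) = gcd(g*(-3*c + g)*(3*c + g), (-3*c + g)*(7*c + g)) = 3*c - g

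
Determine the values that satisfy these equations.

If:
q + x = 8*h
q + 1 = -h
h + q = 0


Then:
No Solution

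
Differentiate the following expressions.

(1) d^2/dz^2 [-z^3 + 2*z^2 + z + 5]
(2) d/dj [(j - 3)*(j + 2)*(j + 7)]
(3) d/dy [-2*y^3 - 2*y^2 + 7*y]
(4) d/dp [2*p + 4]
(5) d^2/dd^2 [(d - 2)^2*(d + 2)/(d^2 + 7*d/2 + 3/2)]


(1) = 4 - 6*z
(2) = 3*j^2 + 12*j - 13
(3) = -6*y^2 - 4*y + 7
(4) = 2
(5) = 20*(11*d^3 + 39*d^2 + 87*d + 82)/(8*d^6 + 84*d^5 + 330*d^4 + 595*d^3 + 495*d^2 + 189*d + 27)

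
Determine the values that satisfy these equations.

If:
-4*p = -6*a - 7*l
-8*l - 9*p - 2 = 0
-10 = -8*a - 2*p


Then:
a = 489/428
l = -157/214
p = 46/107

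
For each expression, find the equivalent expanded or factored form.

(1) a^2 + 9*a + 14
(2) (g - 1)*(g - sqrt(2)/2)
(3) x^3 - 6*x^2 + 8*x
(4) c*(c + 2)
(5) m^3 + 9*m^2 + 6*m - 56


(1) = (a + 2)*(a + 7)
(2) = g^2 - g - sqrt(2)*g/2 + sqrt(2)/2
(3) = x*(x - 4)*(x - 2)
(4) = c^2 + 2*c
(5) = (m - 2)*(m + 4)*(m + 7)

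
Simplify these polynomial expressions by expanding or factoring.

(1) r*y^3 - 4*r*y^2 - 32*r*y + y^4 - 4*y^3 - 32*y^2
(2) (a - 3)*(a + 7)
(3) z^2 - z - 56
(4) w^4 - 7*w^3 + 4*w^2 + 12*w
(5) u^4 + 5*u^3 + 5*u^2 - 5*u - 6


(1) = y*(r + y)*(y - 8)*(y + 4)
(2) = a^2 + 4*a - 21
(3) = (z - 8)*(z + 7)
(4) = w*(w - 6)*(w - 2)*(w + 1)
(5) = (u - 1)*(u + 1)*(u + 2)*(u + 3)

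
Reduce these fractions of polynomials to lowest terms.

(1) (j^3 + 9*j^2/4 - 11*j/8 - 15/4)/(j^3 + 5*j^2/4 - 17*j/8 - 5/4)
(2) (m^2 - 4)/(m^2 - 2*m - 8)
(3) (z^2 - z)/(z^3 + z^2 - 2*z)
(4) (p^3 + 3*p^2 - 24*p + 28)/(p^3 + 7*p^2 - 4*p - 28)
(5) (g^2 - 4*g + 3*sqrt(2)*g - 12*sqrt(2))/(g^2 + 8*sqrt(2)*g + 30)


(1) = (2*j + 3)/(2*j + 1)
(2) = (m - 2)/(m - 4)
(3) = 1/(z + 2)
(4) = (p - 2)/(p + 2)
(5) = (g - 4)/(g + 5*sqrt(2))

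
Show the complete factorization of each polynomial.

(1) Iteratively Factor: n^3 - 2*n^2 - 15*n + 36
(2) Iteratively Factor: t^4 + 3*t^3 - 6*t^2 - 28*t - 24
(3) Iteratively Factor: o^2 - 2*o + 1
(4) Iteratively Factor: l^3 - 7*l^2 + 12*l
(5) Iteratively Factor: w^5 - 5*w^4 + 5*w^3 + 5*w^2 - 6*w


(1) = (n - 3)*(n^2 + n - 12) = (n - 3)^2*(n + 4)
(2) = (t + 2)*(t^3 + t^2 - 8*t - 12) = (t + 2)^2*(t^2 - t - 6) = (t + 2)^3*(t - 3)
(3) = (o - 1)*(o - 1)
(4) = (l - 4)*(l^2 - 3*l) = l*(l - 4)*(l - 3)
(5) = (w - 2)*(w^4 - 3*w^3 - w^2 + 3*w) = (w - 3)*(w - 2)*(w^3 - w) = (w - 3)*(w - 2)*(w + 1)*(w^2 - w) = w*(w - 3)*(w - 2)*(w + 1)*(w - 1)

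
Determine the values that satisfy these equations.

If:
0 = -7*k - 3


Then:
k = -3/7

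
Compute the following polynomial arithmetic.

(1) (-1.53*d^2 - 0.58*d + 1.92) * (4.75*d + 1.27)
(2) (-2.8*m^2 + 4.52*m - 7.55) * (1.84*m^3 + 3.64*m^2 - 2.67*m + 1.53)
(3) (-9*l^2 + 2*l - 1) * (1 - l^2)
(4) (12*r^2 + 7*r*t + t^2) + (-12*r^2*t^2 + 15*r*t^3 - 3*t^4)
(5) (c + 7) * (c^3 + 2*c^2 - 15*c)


(1) = -7.2675*d^3 - 4.6981*d^2 + 8.3834*d + 2.4384
(2) = -5.152*m^5 - 1.8752*m^4 + 10.0368*m^3 - 43.8344*m^2 + 27.0741*m - 11.5515
(3) = 9*l^4 - 2*l^3 - 8*l^2 + 2*l - 1
(4) = -12*r^2*t^2 + 12*r^2 + 15*r*t^3 + 7*r*t - 3*t^4 + t^2
(5) = c^4 + 9*c^3 - c^2 - 105*c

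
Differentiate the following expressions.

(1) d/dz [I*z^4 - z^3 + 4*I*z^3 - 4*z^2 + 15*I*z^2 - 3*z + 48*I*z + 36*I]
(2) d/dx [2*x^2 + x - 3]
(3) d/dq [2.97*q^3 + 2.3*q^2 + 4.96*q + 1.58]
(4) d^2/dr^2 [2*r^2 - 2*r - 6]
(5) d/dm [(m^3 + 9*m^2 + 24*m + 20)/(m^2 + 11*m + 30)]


(1) = 4*I*z^3 + z^2*(-3 + 12*I) + z*(-8 + 30*I) - 3 + 48*I
(2) = 4*x + 1
(3) = 8.91*q^2 + 4.6*q + 4.96
(4) = 4
(5) = (m^2 + 12*m + 20)/(m^2 + 12*m + 36)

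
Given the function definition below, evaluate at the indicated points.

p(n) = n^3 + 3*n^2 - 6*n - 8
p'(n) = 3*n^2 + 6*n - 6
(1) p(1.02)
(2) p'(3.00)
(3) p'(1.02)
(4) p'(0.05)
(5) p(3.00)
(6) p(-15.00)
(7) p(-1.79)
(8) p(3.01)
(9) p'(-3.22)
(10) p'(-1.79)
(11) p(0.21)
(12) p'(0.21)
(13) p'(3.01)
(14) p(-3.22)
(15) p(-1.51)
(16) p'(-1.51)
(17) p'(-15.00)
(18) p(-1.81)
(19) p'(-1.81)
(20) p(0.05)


(1) = -9.94
(2) = 39.00
(3) = 3.24
(4) = -5.69
(5) = 28.00
(6) = -2618.00
(7) = 6.62
(8) = 28.39
(9) = 5.79
(10) = -7.13
(11) = -9.12
(12) = -4.61
(13) = 39.24
(14) = 9.04
(15) = 4.46
(16) = -8.22
(17) = 579.00
(18) = 6.76
(19) = -7.03
(20) = -8.29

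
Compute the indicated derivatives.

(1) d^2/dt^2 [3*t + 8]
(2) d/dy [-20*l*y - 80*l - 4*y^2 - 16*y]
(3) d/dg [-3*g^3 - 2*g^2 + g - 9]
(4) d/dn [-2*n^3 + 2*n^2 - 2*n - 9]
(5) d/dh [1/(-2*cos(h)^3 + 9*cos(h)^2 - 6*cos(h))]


(1) = 0
(2) = -20*l - 8*y - 16
(3) = -9*g^2 - 4*g + 1
(4) = -6*n^2 + 4*n - 2
(5) = 6*(-sin(h) - sin(h)/cos(h)^2 + 3*tan(h))/(2*sin(h)^2 + 9*cos(h) - 8)^2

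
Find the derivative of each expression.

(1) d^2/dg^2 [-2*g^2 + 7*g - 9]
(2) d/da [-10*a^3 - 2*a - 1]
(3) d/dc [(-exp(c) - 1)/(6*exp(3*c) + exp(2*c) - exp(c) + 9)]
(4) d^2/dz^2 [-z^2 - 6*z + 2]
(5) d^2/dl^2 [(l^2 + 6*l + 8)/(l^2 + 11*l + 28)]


(1) = -4
(2) = -30*a^2 - 2
(3) = ((exp(c) + 1)*(18*exp(2*c) + 2*exp(c) - 1) - 6*exp(3*c) - exp(2*c) + exp(c) - 9)*exp(c)/(6*exp(3*c) + exp(2*c) - exp(c) + 9)^2
(4) = -2
(5) = -10/(l^3 + 21*l^2 + 147*l + 343)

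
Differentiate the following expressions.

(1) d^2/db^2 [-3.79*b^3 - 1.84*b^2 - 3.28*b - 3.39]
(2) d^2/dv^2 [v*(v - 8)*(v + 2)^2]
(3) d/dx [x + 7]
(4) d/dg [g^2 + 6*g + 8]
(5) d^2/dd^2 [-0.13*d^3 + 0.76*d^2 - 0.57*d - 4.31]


(1) = -22.74*b - 3.68
(2) = 12*v^2 - 24*v - 56
(3) = 1
(4) = 2*g + 6
(5) = 1.52 - 0.78*d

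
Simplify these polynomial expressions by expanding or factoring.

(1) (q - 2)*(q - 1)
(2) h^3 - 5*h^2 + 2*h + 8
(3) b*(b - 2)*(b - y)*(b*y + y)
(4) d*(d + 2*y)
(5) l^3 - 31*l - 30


(1) = q^2 - 3*q + 2
(2) = (h - 4)*(h - 2)*(h + 1)
(3) = b^4*y - b^3*y^2 - b^3*y + b^2*y^2 - 2*b^2*y + 2*b*y^2
(4) = d^2 + 2*d*y
(5) = (l - 6)*(l + 1)*(l + 5)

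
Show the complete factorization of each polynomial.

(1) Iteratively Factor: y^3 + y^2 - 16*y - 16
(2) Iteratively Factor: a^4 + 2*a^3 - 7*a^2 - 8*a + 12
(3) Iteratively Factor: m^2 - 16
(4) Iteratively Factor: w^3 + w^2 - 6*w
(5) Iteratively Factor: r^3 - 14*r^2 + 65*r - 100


(1) = (y + 4)*(y^2 - 3*y - 4) = (y - 4)*(y + 4)*(y + 1)
(2) = (a - 2)*(a^3 + 4*a^2 + a - 6) = (a - 2)*(a + 2)*(a^2 + 2*a - 3) = (a - 2)*(a + 2)*(a + 3)*(a - 1)
(3) = (m + 4)*(m - 4)
(4) = (w - 2)*(w^2 + 3*w) = w*(w - 2)*(w + 3)
(5) = (r - 4)*(r^2 - 10*r + 25) = (r - 5)*(r - 4)*(r - 5)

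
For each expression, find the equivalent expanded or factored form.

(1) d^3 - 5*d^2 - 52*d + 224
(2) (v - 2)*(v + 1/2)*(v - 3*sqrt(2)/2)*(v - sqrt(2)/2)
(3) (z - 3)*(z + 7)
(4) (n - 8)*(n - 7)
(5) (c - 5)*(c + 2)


(1) = (d - 8)*(d - 4)*(d + 7)
(2) = v^4 - 2*sqrt(2)*v^3 - 3*v^3/2 + v^2/2 + 3*sqrt(2)*v^2 - 9*v/4 + 2*sqrt(2)*v - 3/2
(3) = z^2 + 4*z - 21
(4) = n^2 - 15*n + 56
(5) = c^2 - 3*c - 10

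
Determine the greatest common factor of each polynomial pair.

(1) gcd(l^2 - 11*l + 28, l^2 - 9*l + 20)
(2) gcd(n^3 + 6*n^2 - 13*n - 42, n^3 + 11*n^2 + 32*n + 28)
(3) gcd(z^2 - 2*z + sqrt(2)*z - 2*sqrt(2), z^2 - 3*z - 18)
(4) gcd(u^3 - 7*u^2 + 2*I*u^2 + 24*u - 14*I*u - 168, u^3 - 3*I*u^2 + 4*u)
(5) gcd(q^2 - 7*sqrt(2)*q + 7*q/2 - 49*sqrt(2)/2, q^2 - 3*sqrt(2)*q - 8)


(1) = l - 4
(2) = gcd((n - 3)*(n + 2)*(n + 7), (n + 2)^2*(n + 7)) = n^2 + 9*n + 14
(3) = gcd((z - 2)*(z + sqrt(2)), (z - 6)*(z + 3)) = 1
(4) = gcd((u - 7)*(u - 4*I)*(u + 6*I), u*(u - 4*I)*(u + I)) = u - 4*I
(5) = 1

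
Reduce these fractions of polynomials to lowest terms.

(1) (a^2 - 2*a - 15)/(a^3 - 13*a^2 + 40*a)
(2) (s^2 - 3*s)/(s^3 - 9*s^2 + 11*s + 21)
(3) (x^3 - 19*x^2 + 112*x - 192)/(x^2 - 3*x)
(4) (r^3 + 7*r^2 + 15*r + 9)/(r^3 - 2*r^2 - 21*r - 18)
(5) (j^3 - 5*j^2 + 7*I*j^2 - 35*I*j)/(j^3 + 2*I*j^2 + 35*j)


(1) = (a + 3)/(a^2 - 8*a)
(2) = s/(s^2 - 6*s - 7)
(3) = (x^2 - 16*x + 64)/x
(4) = (r + 3)/(r - 6)
(5) = (j - 5)/(j - 5*I)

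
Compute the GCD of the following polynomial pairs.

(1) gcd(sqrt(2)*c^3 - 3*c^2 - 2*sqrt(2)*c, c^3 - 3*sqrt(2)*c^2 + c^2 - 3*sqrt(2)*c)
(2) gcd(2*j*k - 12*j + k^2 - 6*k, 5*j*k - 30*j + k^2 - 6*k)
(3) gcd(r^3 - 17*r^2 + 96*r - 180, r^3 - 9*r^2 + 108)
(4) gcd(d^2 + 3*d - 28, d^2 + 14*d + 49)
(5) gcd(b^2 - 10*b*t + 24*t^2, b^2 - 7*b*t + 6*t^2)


(1) = c
(2) = gcd((2*j + k)*(k - 6), (5*j + k)*(k - 6)) = k - 6
(3) = gcd((r - 6)^2*(r - 5), (r - 6)^2*(r + 3)) = r^2 - 12*r + 36
(4) = gcd((d - 4)*(d + 7), (d + 7)^2) = d + 7
(5) = -b + 6*t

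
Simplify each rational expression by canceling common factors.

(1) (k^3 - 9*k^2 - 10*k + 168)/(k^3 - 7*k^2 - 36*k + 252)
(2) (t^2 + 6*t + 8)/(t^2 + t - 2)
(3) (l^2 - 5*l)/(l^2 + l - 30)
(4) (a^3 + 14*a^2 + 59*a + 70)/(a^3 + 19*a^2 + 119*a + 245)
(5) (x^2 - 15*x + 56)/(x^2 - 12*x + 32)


(1) = (k + 4)/(k + 6)
(2) = (t + 4)/(t - 1)
(3) = l/(l + 6)
(4) = (a + 2)/(a + 7)
(5) = (x - 7)/(x - 4)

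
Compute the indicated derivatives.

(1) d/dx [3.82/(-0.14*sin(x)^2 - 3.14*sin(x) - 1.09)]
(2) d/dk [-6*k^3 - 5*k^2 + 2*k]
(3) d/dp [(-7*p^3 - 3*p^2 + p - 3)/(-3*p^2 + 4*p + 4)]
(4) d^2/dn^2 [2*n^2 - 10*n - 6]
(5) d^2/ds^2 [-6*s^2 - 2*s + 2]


(1) = (1.0696*sin(x) + 11.9948)*cos(x)/(0.14*sin(x)^2 + 3.14*sin(x) + 1.09)^2
(2) = -18*k^2 - 10*k + 2
(3) = (21*p^4 - 56*p^3 - 93*p^2 - 42*p + 16)/(9*p^4 - 24*p^3 - 8*p^2 + 32*p + 16)
(4) = 4
(5) = -12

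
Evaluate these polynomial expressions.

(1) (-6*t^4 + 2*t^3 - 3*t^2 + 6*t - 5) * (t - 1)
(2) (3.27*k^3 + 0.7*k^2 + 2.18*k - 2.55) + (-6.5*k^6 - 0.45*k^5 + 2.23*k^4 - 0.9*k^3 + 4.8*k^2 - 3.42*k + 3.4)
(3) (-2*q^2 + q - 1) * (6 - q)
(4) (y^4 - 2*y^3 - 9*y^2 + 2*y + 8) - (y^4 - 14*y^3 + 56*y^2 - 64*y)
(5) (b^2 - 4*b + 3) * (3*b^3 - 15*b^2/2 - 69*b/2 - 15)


(1) = -6*t^5 + 8*t^4 - 5*t^3 + 9*t^2 - 11*t + 5
(2) = -6.5*k^6 - 0.45*k^5 + 2.23*k^4 + 2.37*k^3 + 5.5*k^2 - 1.24*k + 0.85
(3) = 2*q^3 - 13*q^2 + 7*q - 6
(4) = 12*y^3 - 65*y^2 + 66*y + 8
(5) = 3*b^5 - 39*b^4/2 + 9*b^3/2 + 201*b^2/2 - 87*b/2 - 45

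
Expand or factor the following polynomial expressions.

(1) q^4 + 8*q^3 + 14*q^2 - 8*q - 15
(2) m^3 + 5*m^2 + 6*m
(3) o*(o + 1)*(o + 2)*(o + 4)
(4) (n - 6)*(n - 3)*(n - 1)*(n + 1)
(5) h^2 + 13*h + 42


(1) = (q - 1)*(q + 1)*(q + 3)*(q + 5)
(2) = m*(m + 2)*(m + 3)
(3) = o^4 + 7*o^3 + 14*o^2 + 8*o
(4) = n^4 - 9*n^3 + 17*n^2 + 9*n - 18
(5) = (h + 6)*(h + 7)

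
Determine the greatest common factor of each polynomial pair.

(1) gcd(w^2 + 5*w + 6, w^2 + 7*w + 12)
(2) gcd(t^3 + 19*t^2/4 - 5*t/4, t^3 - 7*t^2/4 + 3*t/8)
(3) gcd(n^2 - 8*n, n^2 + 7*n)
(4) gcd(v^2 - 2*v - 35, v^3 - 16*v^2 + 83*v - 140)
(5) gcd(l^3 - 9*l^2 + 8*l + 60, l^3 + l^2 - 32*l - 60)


(1) = w + 3
(2) = gcd(t*(t - 1/4)*(t + 5), t*(t - 3/2)*(t - 1/4)) = t^2 - t/4
(3) = gcd(n*(n - 8), n*(n + 7)) = n
(4) = gcd((v - 7)*(v + 5), (v - 7)*(v - 5)*(v - 4)) = v - 7
(5) = gcd((l - 6)*(l - 5)*(l + 2), (l - 6)*(l + 2)*(l + 5)) = l^2 - 4*l - 12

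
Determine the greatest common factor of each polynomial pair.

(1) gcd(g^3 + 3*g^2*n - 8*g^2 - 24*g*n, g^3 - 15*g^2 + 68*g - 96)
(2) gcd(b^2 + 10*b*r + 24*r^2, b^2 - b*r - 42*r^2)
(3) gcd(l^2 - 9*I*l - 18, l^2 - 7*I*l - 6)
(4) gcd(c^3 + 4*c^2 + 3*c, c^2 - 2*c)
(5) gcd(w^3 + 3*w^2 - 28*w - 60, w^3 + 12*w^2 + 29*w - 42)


(1) = g - 8
(2) = b + 6*r
(3) = l - 6*I
(4) = c
(5) = gcd((w - 5)*(w + 2)*(w + 6), (w - 1)*(w + 6)*(w + 7)) = w + 6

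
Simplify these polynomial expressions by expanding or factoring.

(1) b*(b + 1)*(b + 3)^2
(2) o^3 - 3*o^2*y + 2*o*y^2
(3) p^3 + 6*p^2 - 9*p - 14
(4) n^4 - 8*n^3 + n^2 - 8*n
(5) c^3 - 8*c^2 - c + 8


(1) = b^4 + 7*b^3 + 15*b^2 + 9*b
(2) = o*(o - 2*y)*(o - y)
(3) = (p - 2)*(p + 1)*(p + 7)
(4) = n*(n - 8)*(n - I)*(n + I)
(5) = (c - 8)*(c - 1)*(c + 1)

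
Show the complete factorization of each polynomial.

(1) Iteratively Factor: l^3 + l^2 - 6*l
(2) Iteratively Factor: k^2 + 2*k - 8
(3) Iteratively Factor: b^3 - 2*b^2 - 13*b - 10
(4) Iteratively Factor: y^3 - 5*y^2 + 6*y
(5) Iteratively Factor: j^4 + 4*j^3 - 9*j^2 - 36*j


(1) = (l - 2)*(l^2 + 3*l) = l*(l - 2)*(l + 3)
(2) = (k - 2)*(k + 4)
(3) = (b - 5)*(b^2 + 3*b + 2) = (b - 5)*(b + 1)*(b + 2)
(4) = (y - 2)*(y^2 - 3*y) = (y - 3)*(y - 2)*(y)
(5) = (j + 3)*(j^3 + j^2 - 12*j) = (j + 3)*(j + 4)*(j^2 - 3*j) = j*(j + 3)*(j + 4)*(j - 3)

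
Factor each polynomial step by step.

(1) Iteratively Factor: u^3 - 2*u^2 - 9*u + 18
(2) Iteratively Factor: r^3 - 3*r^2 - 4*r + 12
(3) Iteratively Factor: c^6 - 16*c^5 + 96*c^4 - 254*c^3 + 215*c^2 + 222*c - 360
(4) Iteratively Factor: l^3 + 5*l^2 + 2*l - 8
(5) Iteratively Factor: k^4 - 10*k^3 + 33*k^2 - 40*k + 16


(1) = (u + 3)*(u^2 - 5*u + 6) = (u - 2)*(u + 3)*(u - 3)
(2) = (r - 3)*(r^2 - 4) = (r - 3)*(r - 2)*(r + 2)
(3) = (c - 3)*(c^5 - 13*c^4 + 57*c^3 - 83*c^2 - 34*c + 120) = (c - 4)*(c - 3)*(c^4 - 9*c^3 + 21*c^2 + c - 30) = (c - 4)*(c - 3)*(c + 1)*(c^3 - 10*c^2 + 31*c - 30) = (c - 5)*(c - 4)*(c - 3)*(c + 1)*(c^2 - 5*c + 6) = (c - 5)*(c - 4)*(c - 3)^2*(c + 1)*(c - 2)
(4) = (l - 1)*(l^2 + 6*l + 8) = (l - 1)*(l + 4)*(l + 2)
(5) = (k - 1)*(k^3 - 9*k^2 + 24*k - 16) = (k - 1)^2*(k^2 - 8*k + 16) = (k - 4)*(k - 1)^2*(k - 4)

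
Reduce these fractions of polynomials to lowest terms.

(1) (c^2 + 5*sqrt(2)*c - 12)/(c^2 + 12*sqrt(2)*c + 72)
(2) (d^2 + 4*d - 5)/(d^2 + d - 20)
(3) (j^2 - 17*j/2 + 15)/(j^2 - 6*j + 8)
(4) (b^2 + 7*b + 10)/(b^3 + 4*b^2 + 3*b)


(1) = (c - sqrt(2))/(c + 6*sqrt(2))
(2) = (d - 1)/(d - 4)
(3) = (2*j^2 - 17*j + 30)/(2*j^2 - 12*j + 16)
(4) = (b^2 + 7*b + 10)/(b^3 + 4*b^2 + 3*b)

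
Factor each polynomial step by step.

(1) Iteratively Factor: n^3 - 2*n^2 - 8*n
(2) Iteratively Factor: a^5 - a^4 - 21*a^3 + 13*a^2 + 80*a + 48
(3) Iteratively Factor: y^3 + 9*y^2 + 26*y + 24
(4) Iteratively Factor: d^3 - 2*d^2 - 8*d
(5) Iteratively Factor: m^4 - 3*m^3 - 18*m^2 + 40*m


(1) = (n)*(n^2 - 2*n - 8) = n*(n - 4)*(n + 2)
(2) = (a - 3)*(a^4 + 2*a^3 - 15*a^2 - 32*a - 16) = (a - 3)*(a + 1)*(a^3 + a^2 - 16*a - 16) = (a - 3)*(a + 1)^2*(a^2 - 16) = (a - 4)*(a - 3)*(a + 1)^2*(a + 4)
(3) = (y + 3)*(y^2 + 6*y + 8) = (y + 2)*(y + 3)*(y + 4)
(4) = (d + 2)*(d^2 - 4*d) = (d - 4)*(d + 2)*(d)
(5) = (m - 5)*(m^3 + 2*m^2 - 8*m) = (m - 5)*(m + 4)*(m^2 - 2*m) = m*(m - 5)*(m + 4)*(m - 2)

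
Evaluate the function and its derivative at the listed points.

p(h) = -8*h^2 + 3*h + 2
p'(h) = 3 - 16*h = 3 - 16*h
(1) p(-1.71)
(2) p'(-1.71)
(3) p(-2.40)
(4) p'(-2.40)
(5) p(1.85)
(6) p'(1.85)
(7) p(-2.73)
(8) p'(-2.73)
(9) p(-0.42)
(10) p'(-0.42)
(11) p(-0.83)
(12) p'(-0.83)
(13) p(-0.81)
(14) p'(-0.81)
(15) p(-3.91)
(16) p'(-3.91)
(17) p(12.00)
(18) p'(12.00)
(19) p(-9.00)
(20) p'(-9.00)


(1) = -26.52
(2) = 30.36
(3) = -51.28
(4) = 41.40
(5) = -19.83
(6) = -26.60
(7) = -65.81
(8) = 46.68
(9) = -0.67
(10) = 9.72
(11) = -6.00
(12) = 16.28
(13) = -5.68
(14) = 15.96
(15) = -132.03
(16) = 65.56
(17) = -1114.00
(18) = -189.00
(19) = -673.00
(20) = 147.00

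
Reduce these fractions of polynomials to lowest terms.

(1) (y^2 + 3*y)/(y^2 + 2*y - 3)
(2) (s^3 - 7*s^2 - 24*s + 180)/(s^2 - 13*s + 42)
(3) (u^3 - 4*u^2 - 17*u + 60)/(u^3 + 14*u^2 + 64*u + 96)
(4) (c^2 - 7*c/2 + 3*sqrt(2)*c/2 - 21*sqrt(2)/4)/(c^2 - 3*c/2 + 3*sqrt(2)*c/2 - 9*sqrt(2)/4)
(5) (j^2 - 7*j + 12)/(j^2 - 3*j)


(1) = y/(y - 1)
(2) = (s^2 - s - 30)/(s - 7)
(3) = (u^2 - 8*u + 15)/(u^2 + 10*u + 24)
(4) = (16*c - 56)/(16*c - 24)
(5) = (j - 4)/j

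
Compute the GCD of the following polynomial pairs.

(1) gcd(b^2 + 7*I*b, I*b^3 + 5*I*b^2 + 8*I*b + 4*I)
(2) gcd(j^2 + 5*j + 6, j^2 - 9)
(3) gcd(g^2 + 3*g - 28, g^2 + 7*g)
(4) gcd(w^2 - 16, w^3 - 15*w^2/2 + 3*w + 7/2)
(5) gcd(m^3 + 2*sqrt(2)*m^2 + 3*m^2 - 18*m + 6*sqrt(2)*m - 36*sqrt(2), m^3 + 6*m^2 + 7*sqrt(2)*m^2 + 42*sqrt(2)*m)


(1) = 1
(2) = gcd((j + 2)*(j + 3), (j - 3)*(j + 3)) = j + 3
(3) = gcd((g - 4)*(g + 7), g*(g + 7)) = g + 7
(4) = gcd((w - 4)*(w + 4), (w - 7)*(w - 1)*(w + 1/2)) = 1
(5) = gcd((m - 3)*(m + 6)*(m + 2*sqrt(2)), m*(m + 6)*(m + 7*sqrt(2))) = m + 6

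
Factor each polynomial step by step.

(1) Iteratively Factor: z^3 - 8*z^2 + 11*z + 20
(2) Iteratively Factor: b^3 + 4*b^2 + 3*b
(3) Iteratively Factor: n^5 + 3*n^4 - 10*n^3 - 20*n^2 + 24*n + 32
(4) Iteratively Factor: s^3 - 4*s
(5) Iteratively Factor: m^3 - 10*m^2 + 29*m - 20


(1) = (z - 5)*(z^2 - 3*z - 4) = (z - 5)*(z + 1)*(z - 4)
(2) = (b)*(b^2 + 4*b + 3) = b*(b + 1)*(b + 3)
(3) = (n + 4)*(n^4 - n^3 - 6*n^2 + 4*n + 8) = (n + 2)*(n + 4)*(n^3 - 3*n^2 + 4) = (n - 2)*(n + 2)*(n + 4)*(n^2 - n - 2) = (n - 2)^2*(n + 2)*(n + 4)*(n + 1)
(4) = (s)*(s^2 - 4) = s*(s - 2)*(s + 2)
(5) = (m - 4)*(m^2 - 6*m + 5) = (m - 5)*(m - 4)*(m - 1)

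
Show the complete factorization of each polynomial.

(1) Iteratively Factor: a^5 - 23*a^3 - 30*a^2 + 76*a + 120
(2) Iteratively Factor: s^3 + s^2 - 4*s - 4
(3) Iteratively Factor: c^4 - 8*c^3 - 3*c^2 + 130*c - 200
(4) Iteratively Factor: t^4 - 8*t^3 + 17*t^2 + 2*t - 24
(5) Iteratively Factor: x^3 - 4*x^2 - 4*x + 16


(1) = (a + 2)*(a^4 - 2*a^3 - 19*a^2 + 8*a + 60) = (a - 2)*(a + 2)*(a^3 - 19*a - 30) = (a - 2)*(a + 2)*(a + 3)*(a^2 - 3*a - 10) = (a - 5)*(a - 2)*(a + 2)*(a + 3)*(a + 2)
(2) = (s + 1)*(s^2 - 4) = (s - 2)*(s + 1)*(s + 2)
(3) = (c - 5)*(c^3 - 3*c^2 - 18*c + 40) = (c - 5)*(c - 2)*(c^2 - c - 20) = (c - 5)^2*(c - 2)*(c + 4)
(4) = (t + 1)*(t^3 - 9*t^2 + 26*t - 24) = (t - 4)*(t + 1)*(t^2 - 5*t + 6) = (t - 4)*(t - 3)*(t + 1)*(t - 2)
(5) = (x - 2)*(x^2 - 2*x - 8) = (x - 2)*(x + 2)*(x - 4)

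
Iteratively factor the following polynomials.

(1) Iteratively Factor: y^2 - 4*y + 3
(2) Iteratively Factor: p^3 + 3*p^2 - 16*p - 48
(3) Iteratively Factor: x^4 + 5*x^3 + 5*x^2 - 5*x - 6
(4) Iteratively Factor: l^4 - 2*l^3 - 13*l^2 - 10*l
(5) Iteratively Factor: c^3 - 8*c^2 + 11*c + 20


(1) = (y - 1)*(y - 3)
(2) = (p - 4)*(p^2 + 7*p + 12) = (p - 4)*(p + 4)*(p + 3)
(3) = (x + 3)*(x^3 + 2*x^2 - x - 2) = (x + 2)*(x + 3)*(x^2 - 1) = (x + 1)*(x + 2)*(x + 3)*(x - 1)
(4) = (l)*(l^3 - 2*l^2 - 13*l - 10) = l*(l + 2)*(l^2 - 4*l - 5) = l*(l + 1)*(l + 2)*(l - 5)
(5) = (c + 1)*(c^2 - 9*c + 20) = (c - 5)*(c + 1)*(c - 4)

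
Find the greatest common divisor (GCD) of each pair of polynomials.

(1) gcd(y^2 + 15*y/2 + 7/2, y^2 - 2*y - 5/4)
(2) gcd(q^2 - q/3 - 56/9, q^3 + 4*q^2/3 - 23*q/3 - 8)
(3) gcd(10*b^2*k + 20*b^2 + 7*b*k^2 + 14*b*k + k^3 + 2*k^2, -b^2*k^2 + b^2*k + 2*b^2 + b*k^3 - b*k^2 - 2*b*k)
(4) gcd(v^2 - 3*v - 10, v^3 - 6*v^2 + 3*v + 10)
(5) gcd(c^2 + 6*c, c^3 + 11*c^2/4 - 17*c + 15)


(1) = gcd((y + 1/2)*(y + 7), (y - 5/2)*(y + 1/2)) = y + 1/2
(2) = q - 8/3
(3) = gcd((2*b + k)*(5*b + k)*(k + 2), (-b + k)*(k - 2)*(b*k + b)) = 1
(4) = v - 5
(5) = c + 6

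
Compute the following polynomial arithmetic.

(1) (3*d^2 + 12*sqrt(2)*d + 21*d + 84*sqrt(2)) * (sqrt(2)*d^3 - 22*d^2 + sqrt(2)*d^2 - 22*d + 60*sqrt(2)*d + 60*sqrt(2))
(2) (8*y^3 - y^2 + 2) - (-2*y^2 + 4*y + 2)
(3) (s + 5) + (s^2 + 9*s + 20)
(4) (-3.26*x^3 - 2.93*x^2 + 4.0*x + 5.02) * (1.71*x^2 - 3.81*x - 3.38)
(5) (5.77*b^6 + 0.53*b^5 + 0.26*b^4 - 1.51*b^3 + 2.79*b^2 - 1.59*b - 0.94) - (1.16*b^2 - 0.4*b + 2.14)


(1) = 3*sqrt(2)*d^5 - 42*d^4 + 24*sqrt(2)*d^4 - 336*d^3 - 63*sqrt(2)*d^3 - 672*sqrt(2)*d^2 + 1146*d^2 - 588*sqrt(2)*d + 11520*d + 10080
(2) = 8*y^3 + y^2 - 4*y
(3) = s^2 + 10*s + 25
(4) = -5.5746*x^5 + 7.4103*x^4 + 29.0221*x^3 + 3.2476*x^2 - 32.6462*x - 16.9676
(5) = 5.77*b^6 + 0.53*b^5 + 0.26*b^4 - 1.51*b^3 + 1.63*b^2 - 1.19*b - 3.08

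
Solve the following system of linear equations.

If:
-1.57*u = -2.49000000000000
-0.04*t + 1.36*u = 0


Then:
t = 53.92
u = 1.59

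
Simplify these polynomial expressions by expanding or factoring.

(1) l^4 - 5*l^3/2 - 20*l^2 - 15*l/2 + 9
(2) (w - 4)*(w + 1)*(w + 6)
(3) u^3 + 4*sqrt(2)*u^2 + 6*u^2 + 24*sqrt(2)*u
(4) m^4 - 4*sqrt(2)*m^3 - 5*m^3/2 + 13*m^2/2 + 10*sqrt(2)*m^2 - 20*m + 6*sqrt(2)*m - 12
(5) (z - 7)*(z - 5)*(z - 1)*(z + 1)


(1) = (l - 6)*(l - 1/2)*(l + 1)*(l + 3)
(2) = w^3 + 3*w^2 - 22*w - 24
(3) = u*(u + 6)*(u + 4*sqrt(2))
(4) = (m - 3)*(m + 1/2)*(m - 2*sqrt(2))^2
(5) = z^4 - 12*z^3 + 34*z^2 + 12*z - 35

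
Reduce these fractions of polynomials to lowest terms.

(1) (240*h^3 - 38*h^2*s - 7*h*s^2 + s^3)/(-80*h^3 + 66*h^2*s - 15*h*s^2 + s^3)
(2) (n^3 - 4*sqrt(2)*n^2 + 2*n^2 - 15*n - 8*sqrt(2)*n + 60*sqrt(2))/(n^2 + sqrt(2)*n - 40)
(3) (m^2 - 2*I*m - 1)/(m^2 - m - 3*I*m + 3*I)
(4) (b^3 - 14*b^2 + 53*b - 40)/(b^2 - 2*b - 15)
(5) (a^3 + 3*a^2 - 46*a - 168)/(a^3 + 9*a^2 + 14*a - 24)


(1) = (6*h + s)/(-2*h + s)
(2) = (n^2 + 2*n - 15)/(n + 5*sqrt(2))
(3) = (m^2 - 2*I*m - 1)/(m^2 + m*(-1 - 3*I) + 3*I)
(4) = (b^2 - 9*b + 8)/(b + 3)
(5) = (a - 7)/(a - 1)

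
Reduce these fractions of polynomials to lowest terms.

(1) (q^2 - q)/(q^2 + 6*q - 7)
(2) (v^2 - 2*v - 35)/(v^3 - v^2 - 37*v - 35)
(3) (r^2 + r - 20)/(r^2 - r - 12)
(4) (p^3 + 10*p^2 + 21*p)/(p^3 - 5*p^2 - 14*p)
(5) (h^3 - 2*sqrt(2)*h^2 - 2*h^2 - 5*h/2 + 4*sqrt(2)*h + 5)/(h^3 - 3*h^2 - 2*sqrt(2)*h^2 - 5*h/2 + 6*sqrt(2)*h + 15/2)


(1) = q/(q + 7)
(2) = 1/(v + 1)
(3) = (r + 5)/(r + 3)
(4) = (p^2 + 10*p + 21)/(p^2 - 5*p - 14)
(5) = (4*h - 8)/(4*h - 12)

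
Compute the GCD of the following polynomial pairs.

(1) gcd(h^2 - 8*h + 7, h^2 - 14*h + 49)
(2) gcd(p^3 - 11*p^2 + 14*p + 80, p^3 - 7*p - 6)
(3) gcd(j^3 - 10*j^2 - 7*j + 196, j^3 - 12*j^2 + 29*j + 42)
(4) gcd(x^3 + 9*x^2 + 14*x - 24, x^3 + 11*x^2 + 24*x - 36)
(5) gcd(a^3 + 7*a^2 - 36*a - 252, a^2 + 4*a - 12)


(1) = gcd((h - 7)*(h - 1), (h - 7)^2) = h - 7
(2) = p + 2
(3) = gcd((j - 7)^2*(j + 4), (j - 7)*(j - 6)*(j + 1)) = j - 7
(4) = gcd((x - 1)*(x + 4)*(x + 6), (x - 1)*(x + 6)^2) = x^2 + 5*x - 6
(5) = gcd((a - 6)*(a + 6)*(a + 7), (a - 2)*(a + 6)) = a + 6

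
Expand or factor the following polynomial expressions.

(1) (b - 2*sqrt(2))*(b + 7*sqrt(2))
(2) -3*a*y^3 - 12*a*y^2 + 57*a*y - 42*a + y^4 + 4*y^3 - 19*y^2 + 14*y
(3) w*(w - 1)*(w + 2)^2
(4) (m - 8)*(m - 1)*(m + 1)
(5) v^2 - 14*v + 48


(1) = b^2 + 5*sqrt(2)*b - 28
(2) = (-3*a + y)*(y - 2)*(y - 1)*(y + 7)
(3) = w^4 + 3*w^3 - 4*w
(4) = m^3 - 8*m^2 - m + 8
(5) = (v - 8)*(v - 6)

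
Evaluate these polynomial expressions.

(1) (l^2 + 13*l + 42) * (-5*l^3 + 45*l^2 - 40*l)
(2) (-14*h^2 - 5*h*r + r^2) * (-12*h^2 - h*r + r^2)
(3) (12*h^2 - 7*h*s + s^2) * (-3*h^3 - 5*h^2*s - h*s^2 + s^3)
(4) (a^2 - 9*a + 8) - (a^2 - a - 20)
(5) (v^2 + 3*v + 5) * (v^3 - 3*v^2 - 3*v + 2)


(1) = -5*l^5 - 20*l^4 + 335*l^3 + 1370*l^2 - 1680*l
(2) = 168*h^4 + 74*h^3*r - 21*h^2*r^2 - 6*h*r^3 + r^4
(3) = -36*h^5 - 39*h^4*s + 20*h^3*s^2 + 14*h^2*s^3 - 8*h*s^4 + s^5
(4) = 28 - 8*a
(5) = v^5 - 7*v^3 - 22*v^2 - 9*v + 10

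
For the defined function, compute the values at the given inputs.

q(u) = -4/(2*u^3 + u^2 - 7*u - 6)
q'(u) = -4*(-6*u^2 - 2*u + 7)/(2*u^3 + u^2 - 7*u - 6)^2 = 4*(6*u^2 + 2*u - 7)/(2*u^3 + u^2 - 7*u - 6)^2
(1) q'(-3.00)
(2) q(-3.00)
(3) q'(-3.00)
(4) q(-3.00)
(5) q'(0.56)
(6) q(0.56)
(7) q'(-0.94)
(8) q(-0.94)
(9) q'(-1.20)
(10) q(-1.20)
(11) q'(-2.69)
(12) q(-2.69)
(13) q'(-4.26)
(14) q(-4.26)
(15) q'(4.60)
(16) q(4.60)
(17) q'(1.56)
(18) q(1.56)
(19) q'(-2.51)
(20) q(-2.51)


(1) = 0.18
(2) = 0.13
(3) = 0.18
(4) = 0.13
(5) = -0.19
(6) = 0.43
(7) = -366.70
(8) = 20.25
(9) = -20.62
(10) = -10.42
(11) = 0.35
(12) = 0.21
(13) = 0.03
(14) = 0.04
(15) = 0.02
(16) = -0.02
(17) = 0.90
(18) = 0.58
(19) = 0.54
(20) = 0.29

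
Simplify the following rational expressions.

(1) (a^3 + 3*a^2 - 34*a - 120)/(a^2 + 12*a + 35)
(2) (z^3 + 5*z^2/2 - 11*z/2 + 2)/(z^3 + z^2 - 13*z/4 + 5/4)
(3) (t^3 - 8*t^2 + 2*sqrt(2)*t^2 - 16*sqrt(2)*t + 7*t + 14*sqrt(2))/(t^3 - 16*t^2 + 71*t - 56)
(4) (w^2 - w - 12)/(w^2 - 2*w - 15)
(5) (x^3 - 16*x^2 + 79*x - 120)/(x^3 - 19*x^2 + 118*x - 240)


(1) = (a^2 - 2*a - 24)/(a + 7)
(2) = (2*z + 8)/(2*z + 5)
(3) = (t + 2*sqrt(2))/(t - 8)
(4) = (w - 4)/(w - 5)
(5) = (x - 3)/(x - 6)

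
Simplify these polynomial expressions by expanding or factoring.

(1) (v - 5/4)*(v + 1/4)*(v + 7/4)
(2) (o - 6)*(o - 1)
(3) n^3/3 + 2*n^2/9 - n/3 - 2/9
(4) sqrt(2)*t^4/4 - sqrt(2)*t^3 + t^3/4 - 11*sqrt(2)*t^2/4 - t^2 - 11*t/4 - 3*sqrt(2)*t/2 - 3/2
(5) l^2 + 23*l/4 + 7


(1) = v^3 + 3*v^2/4 - 33*v/16 - 35/64
(2) = o^2 - 7*o + 6
(3) = (n/3 + 1/3)*(n - 1)*(n + 2/3)
(4) = (t/2 + 1/2)*(t - 6)*(t + 1)*(sqrt(2)*t/2 + 1/2)
(5) = (l + 7/4)*(l + 4)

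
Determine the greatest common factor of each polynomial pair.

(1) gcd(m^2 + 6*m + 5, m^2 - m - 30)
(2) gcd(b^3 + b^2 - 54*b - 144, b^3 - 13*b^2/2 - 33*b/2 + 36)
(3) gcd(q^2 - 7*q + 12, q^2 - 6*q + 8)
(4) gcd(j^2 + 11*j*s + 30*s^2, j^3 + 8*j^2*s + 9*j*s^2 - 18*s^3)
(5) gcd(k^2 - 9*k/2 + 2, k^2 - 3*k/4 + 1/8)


(1) = m + 5
(2) = b^2 - 5*b - 24
(3) = q - 4
(4) = gcd((j + 5*s)*(j + 6*s), (j - s)*(j + 3*s)*(j + 6*s)) = j + 6*s
(5) = k - 1/2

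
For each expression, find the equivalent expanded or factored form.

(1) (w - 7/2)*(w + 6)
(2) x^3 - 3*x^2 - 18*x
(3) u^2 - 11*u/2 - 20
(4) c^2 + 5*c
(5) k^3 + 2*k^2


(1) = w^2 + 5*w/2 - 21
(2) = x*(x - 6)*(x + 3)
(3) = (u - 8)*(u + 5/2)
(4) = c*(c + 5)
(5) = k^2*(k + 2)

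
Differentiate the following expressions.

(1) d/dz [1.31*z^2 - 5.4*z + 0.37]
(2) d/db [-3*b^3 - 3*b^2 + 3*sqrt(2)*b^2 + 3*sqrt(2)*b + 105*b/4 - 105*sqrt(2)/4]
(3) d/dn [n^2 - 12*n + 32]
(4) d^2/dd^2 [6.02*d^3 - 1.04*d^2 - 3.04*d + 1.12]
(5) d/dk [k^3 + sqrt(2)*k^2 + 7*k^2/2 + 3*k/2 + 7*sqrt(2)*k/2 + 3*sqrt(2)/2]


(1) = 2.62*z - 5.4
(2) = -9*b^2 - 6*b + 6*sqrt(2)*b + 3*sqrt(2) + 105/4
(3) = 2*n - 12
(4) = 36.12*d - 2.08
(5) = 3*k^2 + 2*sqrt(2)*k + 7*k + 3/2 + 7*sqrt(2)/2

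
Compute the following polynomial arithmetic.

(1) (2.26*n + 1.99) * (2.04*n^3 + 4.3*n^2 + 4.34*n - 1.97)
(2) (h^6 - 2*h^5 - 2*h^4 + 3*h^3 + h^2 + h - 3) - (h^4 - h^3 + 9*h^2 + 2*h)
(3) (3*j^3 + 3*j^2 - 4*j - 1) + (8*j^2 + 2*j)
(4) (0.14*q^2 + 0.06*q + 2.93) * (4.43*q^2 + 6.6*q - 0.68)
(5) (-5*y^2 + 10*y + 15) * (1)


(1) = 4.6104*n^4 + 13.7776*n^3 + 18.3654*n^2 + 4.1844*n - 3.9203
(2) = h^6 - 2*h^5 - 3*h^4 + 4*h^3 - 8*h^2 - h - 3
(3) = 3*j^3 + 11*j^2 - 2*j - 1
(4) = 0.6202*q^4 + 1.1898*q^3 + 13.2807*q^2 + 19.2972*q - 1.9924
(5) = -5*y^2 + 10*y + 15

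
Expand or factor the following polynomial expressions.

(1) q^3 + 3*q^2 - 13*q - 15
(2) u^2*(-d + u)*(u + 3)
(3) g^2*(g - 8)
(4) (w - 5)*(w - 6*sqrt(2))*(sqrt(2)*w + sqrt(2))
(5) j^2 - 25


(1) = (q - 3)*(q + 1)*(q + 5)
(2) = -d*u^3 - 3*d*u^2 + u^4 + 3*u^3
(3) = g^3 - 8*g^2
(4) = sqrt(2)*w^3 - 12*w^2 - 4*sqrt(2)*w^2 - 5*sqrt(2)*w + 48*w + 60
(5) = (j - 5)*(j + 5)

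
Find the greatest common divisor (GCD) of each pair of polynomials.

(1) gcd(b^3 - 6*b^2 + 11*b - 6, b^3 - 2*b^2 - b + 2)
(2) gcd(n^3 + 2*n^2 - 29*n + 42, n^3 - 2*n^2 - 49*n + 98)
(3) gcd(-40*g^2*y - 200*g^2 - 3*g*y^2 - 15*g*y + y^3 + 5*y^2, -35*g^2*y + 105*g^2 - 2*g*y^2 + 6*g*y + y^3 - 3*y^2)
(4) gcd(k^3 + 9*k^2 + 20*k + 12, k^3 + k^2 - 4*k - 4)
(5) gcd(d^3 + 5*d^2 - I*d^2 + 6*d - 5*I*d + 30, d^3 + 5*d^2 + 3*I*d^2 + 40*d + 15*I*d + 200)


(1) = gcd((b - 3)*(b - 2)*(b - 1), (b - 2)*(b - 1)*(b + 1)) = b^2 - 3*b + 2
(2) = n^2 + 5*n - 14
(3) = 5*g + y
(4) = k^2 + 3*k + 2
(5) = gcd((d + 5)*(d - 3*I)*(d + 2*I), (d + 5)*(d - 5*I)*(d + 8*I)) = d + 5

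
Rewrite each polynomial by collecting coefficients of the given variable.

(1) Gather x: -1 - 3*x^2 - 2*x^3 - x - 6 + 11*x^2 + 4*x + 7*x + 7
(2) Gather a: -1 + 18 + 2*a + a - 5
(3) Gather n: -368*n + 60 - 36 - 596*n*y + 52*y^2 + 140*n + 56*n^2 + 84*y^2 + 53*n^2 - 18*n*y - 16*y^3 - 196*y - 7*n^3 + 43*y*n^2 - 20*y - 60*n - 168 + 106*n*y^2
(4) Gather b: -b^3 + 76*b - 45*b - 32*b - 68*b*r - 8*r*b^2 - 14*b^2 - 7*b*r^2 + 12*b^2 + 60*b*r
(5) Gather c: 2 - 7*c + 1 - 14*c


(1) = -2*x^3 + 8*x^2 + 10*x
(2) = 3*a + 12
(3) = -7*n^3 + n^2*(43*y + 109) + n*(106*y^2 - 614*y - 288) - 16*y^3 + 136*y^2 - 216*y - 144
(4) = -b^3 + b^2*(-8*r - 2) + b*(-7*r^2 - 8*r - 1)
(5) = 3 - 21*c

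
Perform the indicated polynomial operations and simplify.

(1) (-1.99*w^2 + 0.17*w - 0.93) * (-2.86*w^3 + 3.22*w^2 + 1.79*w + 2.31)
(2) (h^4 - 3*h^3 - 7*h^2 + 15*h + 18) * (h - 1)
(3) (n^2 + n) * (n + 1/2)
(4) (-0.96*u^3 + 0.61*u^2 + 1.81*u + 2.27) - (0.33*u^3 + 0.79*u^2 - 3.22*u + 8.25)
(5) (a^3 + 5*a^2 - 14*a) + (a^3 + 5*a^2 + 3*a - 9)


(1) = 5.6914*w^5 - 6.894*w^4 - 0.3549*w^3 - 7.2872*w^2 - 1.272*w - 2.1483
(2) = h^5 - 4*h^4 - 4*h^3 + 22*h^2 + 3*h - 18
(3) = n^3 + 3*n^2/2 + n/2
(4) = -1.29*u^3 - 0.18*u^2 + 5.03*u - 5.98
(5) = 2*a^3 + 10*a^2 - 11*a - 9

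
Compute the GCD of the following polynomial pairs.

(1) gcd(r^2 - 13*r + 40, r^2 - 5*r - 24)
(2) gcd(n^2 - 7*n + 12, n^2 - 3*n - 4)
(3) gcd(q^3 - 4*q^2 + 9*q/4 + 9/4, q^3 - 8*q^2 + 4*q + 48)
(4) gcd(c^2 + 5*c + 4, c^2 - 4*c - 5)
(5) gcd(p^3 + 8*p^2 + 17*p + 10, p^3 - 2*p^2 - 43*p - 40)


(1) = gcd((r - 8)*(r - 5), (r - 8)*(r + 3)) = r - 8
(2) = n - 4
(3) = 1
(4) = gcd((c + 1)*(c + 4), (c - 5)*(c + 1)) = c + 1
(5) = p^2 + 6*p + 5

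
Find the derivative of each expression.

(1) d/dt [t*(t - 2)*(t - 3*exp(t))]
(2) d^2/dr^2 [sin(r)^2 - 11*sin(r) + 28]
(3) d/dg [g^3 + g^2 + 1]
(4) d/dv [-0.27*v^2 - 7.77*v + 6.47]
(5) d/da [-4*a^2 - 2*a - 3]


(1) = -3*t^2*exp(t) + 3*t^2 - 4*t + 6*exp(t)
(2) = 11*sin(r) + 2*cos(2*r)
(3) = g*(3*g + 2)
(4) = -0.54*v - 7.77
(5) = -8*a - 2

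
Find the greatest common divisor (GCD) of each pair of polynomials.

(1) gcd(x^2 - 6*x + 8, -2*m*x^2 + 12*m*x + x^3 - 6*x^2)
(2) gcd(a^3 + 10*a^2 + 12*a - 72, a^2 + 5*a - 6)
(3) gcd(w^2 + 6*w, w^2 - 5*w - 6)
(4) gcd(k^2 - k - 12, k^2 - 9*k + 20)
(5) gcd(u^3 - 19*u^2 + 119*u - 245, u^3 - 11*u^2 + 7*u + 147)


(1) = gcd((x - 4)*(x - 2), x*(-2*m + x)*(x - 6)) = 1
(2) = a + 6
(3) = gcd(w*(w + 6), (w - 6)*(w + 1)) = 1
(4) = gcd((k - 4)*(k + 3), (k - 5)*(k - 4)) = k - 4
(5) = gcd((u - 7)^2*(u - 5), (u - 7)^2*(u + 3)) = u^2 - 14*u + 49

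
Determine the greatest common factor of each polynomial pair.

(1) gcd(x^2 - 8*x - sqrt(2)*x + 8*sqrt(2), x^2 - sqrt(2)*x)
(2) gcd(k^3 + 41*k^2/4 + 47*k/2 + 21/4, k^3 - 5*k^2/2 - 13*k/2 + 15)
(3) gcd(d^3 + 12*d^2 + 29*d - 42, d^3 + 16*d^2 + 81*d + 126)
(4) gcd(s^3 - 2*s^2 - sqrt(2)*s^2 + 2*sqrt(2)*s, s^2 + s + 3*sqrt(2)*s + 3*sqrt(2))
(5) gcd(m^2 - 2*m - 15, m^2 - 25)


(1) = x - sqrt(2)
(2) = gcd((k + 1/4)*(k + 3)*(k + 7), (k - 3)*(k - 2)*(k + 5/2)) = 1
(3) = gcd((d - 1)*(d + 6)*(d + 7), (d + 3)*(d + 6)*(d + 7)) = d^2 + 13*d + 42
(4) = 1
(5) = m - 5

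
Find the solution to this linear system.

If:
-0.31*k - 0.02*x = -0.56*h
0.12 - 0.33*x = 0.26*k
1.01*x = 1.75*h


Then:
h = 0.12
k = 0.20
x = 0.21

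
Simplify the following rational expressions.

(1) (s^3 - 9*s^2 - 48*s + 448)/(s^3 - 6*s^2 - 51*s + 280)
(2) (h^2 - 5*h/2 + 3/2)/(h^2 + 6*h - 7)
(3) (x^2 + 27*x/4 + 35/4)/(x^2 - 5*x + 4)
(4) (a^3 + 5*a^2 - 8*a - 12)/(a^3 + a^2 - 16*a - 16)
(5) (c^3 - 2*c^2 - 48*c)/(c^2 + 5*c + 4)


(1) = (s - 8)/(s - 5)
(2) = (2*h - 3)/(2*h + 14)
(3) = (4*x^2 + 27*x + 35)/(4*x^2 - 20*x + 16)
(4) = (a^2 + 4*a - 12)/(a^2 - 16)
(5) = (c^3 - 2*c^2 - 48*c)/(c^2 + 5*c + 4)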